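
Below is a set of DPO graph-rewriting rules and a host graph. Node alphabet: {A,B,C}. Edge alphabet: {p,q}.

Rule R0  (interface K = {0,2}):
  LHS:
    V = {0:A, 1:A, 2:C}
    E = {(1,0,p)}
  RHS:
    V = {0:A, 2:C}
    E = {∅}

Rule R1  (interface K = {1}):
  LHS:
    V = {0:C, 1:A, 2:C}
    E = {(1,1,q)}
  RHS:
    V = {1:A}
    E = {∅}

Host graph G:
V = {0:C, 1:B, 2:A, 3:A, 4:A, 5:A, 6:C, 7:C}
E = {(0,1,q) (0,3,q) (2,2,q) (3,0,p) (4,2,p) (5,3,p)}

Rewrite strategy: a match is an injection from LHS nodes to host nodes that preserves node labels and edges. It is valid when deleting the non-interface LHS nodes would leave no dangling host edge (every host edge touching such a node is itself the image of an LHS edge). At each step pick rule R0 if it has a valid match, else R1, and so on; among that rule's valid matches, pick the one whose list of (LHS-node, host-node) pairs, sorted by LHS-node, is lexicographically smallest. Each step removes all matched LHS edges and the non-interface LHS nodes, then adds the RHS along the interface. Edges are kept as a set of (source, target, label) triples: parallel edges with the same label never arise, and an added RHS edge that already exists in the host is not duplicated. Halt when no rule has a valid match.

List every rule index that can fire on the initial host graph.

Answer: [R0,R1]

Derivation:
R0: 6 valid matches — {0↦2, 1↦4, 2↦0}, {0↦2, 1↦4, 2↦6}, {0↦2, 1↦4, 2↦7} (+3 more)
R1: 2 valid matches — {0↦6, 1↦2, 2↦7}, {0↦7, 1↦2, 2↦6}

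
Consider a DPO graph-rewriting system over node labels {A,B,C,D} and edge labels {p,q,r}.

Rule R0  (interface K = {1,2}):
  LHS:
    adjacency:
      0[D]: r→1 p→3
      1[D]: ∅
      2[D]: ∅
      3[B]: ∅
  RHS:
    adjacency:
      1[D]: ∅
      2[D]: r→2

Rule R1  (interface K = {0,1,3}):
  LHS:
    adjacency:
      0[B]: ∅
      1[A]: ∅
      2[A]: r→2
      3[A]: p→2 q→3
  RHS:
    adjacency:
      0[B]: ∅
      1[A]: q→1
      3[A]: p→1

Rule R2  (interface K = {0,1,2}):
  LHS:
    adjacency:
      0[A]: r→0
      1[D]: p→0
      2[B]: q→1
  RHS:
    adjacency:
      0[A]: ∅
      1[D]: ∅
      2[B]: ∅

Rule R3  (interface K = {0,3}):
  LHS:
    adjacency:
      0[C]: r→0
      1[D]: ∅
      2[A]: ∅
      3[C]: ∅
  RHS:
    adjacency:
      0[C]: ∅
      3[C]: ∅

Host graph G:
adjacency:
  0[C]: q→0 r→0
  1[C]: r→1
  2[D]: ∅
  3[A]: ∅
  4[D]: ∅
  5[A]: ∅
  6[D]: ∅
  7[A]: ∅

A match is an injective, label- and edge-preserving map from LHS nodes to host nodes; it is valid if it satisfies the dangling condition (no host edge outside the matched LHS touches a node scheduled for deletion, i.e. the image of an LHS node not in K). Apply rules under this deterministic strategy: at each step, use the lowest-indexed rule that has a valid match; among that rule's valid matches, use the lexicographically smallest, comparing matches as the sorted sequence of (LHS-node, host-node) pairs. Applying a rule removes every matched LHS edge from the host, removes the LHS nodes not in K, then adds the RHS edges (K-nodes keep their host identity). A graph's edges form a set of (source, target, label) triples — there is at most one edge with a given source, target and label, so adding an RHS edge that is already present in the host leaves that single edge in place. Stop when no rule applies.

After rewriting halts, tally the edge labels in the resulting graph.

Answer: q:1

Rewrite trace:
initial: |V|=8 |E|=3  E = 0-q->0 0-r->0 1-r->1
step 1: apply R3 at {0↦0, 1↦2, 2↦3, 3↦1}  → |V|=6 |E|=2  E = 0-q->0 1-r->1
step 2: apply R3 at {0↦1, 1↦4, 2↦5, 3↦0}  → |V|=4 |E|=1  E = 0-q->0
normal form: no rule applies after step 2
NF edges: [(0, 0, 'q')]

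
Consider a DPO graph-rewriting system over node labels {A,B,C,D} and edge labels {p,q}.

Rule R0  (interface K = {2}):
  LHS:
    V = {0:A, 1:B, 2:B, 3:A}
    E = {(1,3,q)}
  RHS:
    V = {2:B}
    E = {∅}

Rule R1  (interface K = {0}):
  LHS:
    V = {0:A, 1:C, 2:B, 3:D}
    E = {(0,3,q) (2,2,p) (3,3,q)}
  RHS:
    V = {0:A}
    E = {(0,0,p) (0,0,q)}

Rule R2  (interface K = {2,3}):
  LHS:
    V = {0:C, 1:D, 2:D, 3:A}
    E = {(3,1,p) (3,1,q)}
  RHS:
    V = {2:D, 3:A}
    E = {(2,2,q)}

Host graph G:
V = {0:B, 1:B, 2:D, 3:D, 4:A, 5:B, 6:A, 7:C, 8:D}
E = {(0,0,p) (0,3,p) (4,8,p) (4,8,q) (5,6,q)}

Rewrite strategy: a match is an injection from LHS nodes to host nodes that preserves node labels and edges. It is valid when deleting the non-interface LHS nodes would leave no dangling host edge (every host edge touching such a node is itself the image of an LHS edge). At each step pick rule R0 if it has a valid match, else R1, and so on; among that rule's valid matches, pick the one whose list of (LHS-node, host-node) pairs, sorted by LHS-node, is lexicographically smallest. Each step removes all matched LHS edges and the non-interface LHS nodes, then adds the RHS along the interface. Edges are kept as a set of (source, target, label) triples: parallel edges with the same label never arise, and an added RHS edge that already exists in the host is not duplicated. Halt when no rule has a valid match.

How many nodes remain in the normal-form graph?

Answer: 4

Derivation:
initial: |V|=9 |E|=5  E = 0-p->0 0-p->3 4-p->8 4-q->8 5-q->6
step 1: apply R2 at {0↦7, 1↦8, 2↦2, 3↦4}  → |V|=7 |E|=4  E = 0-p->0 0-p->3 2-q->2 5-q->6
step 2: apply R0 at {0↦4, 1↦5, 2↦0, 3↦6}  → |V|=4 |E|=3  E = 0-p->0 0-p->3 2-q->2
normal form: no rule applies after step 2
NF nodes: {0:B, 1:B, 2:D, 3:D}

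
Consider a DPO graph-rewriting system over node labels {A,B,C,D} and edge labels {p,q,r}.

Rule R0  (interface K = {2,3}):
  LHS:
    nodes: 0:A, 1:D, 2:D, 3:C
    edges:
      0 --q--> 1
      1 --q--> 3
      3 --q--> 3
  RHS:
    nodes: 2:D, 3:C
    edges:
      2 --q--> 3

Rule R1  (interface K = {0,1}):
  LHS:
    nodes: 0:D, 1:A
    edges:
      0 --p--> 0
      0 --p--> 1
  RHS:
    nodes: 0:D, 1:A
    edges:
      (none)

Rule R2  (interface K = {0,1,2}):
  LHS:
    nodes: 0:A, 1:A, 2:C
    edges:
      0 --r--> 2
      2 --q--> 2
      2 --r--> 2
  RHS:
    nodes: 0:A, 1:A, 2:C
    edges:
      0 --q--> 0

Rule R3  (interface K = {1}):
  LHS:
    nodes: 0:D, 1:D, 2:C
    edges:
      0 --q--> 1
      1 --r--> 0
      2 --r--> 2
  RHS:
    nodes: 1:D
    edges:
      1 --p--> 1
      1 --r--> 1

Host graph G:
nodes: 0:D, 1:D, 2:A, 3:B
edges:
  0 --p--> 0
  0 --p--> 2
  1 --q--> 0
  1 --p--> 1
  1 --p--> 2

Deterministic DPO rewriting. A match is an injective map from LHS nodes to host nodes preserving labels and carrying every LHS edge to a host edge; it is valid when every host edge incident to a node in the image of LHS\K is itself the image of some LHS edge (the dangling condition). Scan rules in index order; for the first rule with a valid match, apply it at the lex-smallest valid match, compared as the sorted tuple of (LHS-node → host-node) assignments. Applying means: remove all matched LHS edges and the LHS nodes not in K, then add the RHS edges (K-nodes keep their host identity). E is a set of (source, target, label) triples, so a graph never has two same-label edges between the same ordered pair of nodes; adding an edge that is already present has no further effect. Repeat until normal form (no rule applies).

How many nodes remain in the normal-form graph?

initial: |V|=4 |E|=5  E = 0-p->0 0-p->2 1-q->0 1-p->1 1-p->2
step 1: apply R1 at {0↦0, 1↦2}  → |V|=4 |E|=3  E = 1-q->0 1-p->1 1-p->2
step 2: apply R1 at {0↦1, 1↦2}  → |V|=4 |E|=1  E = 1-q->0
halt: no rule applies after step 2
NF nodes: {0:D, 1:D, 2:A, 3:B}

Answer: 4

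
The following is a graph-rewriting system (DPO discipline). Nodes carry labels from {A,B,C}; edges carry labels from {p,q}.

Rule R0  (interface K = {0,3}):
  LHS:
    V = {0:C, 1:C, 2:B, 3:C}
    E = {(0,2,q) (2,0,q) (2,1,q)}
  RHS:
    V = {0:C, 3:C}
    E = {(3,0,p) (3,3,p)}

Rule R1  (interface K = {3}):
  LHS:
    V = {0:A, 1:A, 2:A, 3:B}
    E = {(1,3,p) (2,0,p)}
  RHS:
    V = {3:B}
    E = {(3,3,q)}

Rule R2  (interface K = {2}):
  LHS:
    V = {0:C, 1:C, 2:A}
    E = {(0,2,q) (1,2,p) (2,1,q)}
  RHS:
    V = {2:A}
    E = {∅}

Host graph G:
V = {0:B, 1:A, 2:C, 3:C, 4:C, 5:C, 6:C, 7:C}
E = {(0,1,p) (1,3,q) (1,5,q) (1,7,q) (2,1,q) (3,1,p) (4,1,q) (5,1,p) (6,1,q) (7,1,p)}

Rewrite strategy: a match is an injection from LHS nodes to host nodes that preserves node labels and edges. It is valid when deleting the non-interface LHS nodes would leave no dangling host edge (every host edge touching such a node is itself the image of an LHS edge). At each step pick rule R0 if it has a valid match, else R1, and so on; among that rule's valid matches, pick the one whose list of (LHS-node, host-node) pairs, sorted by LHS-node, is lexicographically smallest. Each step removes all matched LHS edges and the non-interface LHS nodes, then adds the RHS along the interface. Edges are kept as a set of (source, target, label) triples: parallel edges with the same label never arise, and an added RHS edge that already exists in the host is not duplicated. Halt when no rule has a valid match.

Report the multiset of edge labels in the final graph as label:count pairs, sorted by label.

Answer: p:1

Rewrite trace:
start.  V:8 E:10  edges: 0-p->1 1-q->3 1-q->5 1-q->7 2-q->1 3-p->1 4-q->1 5-p->1 6-q->1 7-p->1
1. fire R2 via {0↦2, 1↦3, 2↦1}  →  V:6 E:7  edges: 0-p->1 1-q->5 1-q->7 4-q->1 5-p->1 6-q->1 7-p->1
2. fire R2 via {0↦4, 1↦5, 2↦1}  →  V:4 E:4  edges: 0-p->1 1-q->7 6-q->1 7-p->1
3. fire R2 via {0↦6, 1↦7, 2↦1}  →  V:2 E:1  edges: 0-p->1
halt: no rule applies after step 3
NF edges: [(0, 1, 'p')]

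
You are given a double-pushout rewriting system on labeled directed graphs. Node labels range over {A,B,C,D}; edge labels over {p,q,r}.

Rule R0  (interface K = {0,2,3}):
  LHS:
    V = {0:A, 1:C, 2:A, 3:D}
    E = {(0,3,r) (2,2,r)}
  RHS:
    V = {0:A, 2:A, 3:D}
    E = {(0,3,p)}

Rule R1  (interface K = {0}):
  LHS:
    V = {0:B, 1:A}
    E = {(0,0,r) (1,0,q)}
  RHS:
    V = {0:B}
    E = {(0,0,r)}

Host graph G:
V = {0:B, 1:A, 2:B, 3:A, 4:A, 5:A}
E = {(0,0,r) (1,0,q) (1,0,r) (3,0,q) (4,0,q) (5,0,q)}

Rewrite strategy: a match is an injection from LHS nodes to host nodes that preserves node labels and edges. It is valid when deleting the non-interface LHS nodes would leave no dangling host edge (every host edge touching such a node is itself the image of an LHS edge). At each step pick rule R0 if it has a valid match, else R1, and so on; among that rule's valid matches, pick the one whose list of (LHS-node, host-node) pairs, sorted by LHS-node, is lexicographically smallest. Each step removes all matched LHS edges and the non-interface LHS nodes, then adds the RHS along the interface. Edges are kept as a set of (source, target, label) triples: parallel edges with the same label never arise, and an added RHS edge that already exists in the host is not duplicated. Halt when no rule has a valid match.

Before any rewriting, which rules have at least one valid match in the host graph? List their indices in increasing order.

R0: no valid match — LHS pattern not found
R1: 3 valid matches — {0↦0, 1↦3}, {0↦0, 1↦4}, {0↦0, 1↦5}

Answer: [R1]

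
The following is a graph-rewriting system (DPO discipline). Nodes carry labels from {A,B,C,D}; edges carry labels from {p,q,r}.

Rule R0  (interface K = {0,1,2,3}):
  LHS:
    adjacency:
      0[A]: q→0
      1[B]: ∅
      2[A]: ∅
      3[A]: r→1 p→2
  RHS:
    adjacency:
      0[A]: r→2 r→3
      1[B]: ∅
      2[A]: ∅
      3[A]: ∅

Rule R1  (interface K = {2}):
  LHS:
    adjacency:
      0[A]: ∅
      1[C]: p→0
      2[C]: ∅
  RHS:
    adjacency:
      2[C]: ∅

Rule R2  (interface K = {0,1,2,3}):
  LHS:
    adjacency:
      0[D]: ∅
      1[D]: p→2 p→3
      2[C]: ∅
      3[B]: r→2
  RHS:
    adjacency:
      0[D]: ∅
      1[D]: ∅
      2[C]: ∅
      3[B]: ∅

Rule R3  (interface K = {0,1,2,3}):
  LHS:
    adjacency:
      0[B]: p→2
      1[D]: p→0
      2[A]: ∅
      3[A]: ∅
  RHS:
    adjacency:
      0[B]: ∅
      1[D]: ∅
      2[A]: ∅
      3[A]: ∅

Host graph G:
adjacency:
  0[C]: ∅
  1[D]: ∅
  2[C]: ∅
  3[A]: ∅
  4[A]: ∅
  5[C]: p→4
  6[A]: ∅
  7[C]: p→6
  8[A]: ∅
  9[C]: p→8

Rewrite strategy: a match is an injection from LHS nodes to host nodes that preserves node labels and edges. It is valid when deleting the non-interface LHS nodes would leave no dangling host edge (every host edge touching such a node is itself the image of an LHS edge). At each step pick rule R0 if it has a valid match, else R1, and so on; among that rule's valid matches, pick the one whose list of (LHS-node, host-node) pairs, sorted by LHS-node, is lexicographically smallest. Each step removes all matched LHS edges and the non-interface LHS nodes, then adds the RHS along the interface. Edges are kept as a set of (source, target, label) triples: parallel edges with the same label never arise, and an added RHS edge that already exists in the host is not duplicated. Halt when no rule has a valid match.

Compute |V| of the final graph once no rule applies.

initial: |V|=10 |E|=3  E = 5-p->4 7-p->6 9-p->8
step 1: apply R1 at {0↦4, 1↦5, 2↦0}  → |V|=8 |E|=2  E = 7-p->6 9-p->8
step 2: apply R1 at {0↦6, 1↦7, 2↦0}  → |V|=6 |E|=1  E = 9-p->8
step 3: apply R1 at {0↦8, 1↦9, 2↦0}  → |V|=4 |E|=0  E = ∅
normal form: no rule applies after step 3
NF nodes: {0:C, 1:D, 2:C, 3:A}

Answer: 4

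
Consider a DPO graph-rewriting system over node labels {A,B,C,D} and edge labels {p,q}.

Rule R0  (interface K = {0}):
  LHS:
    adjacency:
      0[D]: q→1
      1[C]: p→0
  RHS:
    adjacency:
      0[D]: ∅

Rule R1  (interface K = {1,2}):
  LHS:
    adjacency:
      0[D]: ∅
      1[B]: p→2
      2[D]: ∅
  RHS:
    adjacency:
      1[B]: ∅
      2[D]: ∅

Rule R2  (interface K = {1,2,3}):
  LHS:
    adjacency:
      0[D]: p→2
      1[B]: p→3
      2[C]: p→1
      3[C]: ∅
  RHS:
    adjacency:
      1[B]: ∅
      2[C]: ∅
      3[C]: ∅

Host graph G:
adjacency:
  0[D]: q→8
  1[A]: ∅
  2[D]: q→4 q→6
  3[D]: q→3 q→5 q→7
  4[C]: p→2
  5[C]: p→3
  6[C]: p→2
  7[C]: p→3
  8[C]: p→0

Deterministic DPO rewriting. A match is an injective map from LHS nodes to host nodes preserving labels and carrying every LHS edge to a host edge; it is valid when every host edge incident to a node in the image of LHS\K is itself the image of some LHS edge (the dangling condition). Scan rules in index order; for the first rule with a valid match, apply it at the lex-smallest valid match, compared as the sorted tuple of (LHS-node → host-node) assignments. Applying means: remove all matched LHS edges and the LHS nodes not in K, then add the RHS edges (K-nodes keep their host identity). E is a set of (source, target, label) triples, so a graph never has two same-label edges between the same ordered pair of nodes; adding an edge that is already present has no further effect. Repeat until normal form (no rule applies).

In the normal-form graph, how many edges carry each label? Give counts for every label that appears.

Answer: q:1

Rewrite trace:
initial: |V|=9 |E|=11  E = 0-q->8 2-q->4 2-q->6 3-q->3 3-q->5 3-q->7 4-p->2 5-p->3 6-p->2 7-p->3 8-p->0
step 1: apply R0 at {0↦0, 1↦8}  → |V|=8 |E|=9  E = 2-q->4 2-q->6 3-q->3 3-q->5 3-q->7 4-p->2 5-p->3 6-p->2 7-p->3
step 2: apply R0 at {0↦2, 1↦4}  → |V|=7 |E|=7  E = 2-q->6 3-q->3 3-q->5 3-q->7 5-p->3 6-p->2 7-p->3
step 3: apply R0 at {0↦2, 1↦6}  → |V|=6 |E|=5  E = 3-q->3 3-q->5 3-q->7 5-p->3 7-p->3
step 4: apply R0 at {0↦3, 1↦5}  → |V|=5 |E|=3  E = 3-q->3 3-q->7 7-p->3
step 5: apply R0 at {0↦3, 1↦7}  → |V|=4 |E|=1  E = 3-q->3
halt: no rule applies after step 5
NF edges: [(3, 3, 'q')]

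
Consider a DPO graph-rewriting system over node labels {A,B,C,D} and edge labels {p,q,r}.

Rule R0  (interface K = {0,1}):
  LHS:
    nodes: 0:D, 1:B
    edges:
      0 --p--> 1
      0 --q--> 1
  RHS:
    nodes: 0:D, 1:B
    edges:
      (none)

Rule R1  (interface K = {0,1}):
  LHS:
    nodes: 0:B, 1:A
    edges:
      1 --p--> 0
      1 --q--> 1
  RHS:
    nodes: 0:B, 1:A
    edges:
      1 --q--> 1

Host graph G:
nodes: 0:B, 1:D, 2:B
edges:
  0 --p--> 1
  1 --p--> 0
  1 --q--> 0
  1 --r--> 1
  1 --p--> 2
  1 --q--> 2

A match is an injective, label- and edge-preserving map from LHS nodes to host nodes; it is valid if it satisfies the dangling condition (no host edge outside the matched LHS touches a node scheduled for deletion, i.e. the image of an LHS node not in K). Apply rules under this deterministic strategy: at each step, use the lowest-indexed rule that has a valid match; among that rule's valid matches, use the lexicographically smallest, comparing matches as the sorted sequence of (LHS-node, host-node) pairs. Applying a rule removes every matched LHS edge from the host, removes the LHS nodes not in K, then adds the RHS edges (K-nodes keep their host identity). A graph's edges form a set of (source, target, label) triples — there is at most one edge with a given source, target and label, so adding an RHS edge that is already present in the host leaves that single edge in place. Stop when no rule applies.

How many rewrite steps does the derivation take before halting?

[0] host  ⇒  3 nodes, 6 edges  {0-p->1 1-p->0 1-q->0 1-r->1 1-p->2 1-q->2}
[1] R0 @ {0↦1, 1↦0}  ⇒  3 nodes, 4 edges  {0-p->1 1-r->1 1-p->2 1-q->2}
[2] R0 @ {0↦1, 1↦2}  ⇒  3 nodes, 2 edges  {0-p->1 1-r->1}
final graph: no rule applies after step 2

Answer: 2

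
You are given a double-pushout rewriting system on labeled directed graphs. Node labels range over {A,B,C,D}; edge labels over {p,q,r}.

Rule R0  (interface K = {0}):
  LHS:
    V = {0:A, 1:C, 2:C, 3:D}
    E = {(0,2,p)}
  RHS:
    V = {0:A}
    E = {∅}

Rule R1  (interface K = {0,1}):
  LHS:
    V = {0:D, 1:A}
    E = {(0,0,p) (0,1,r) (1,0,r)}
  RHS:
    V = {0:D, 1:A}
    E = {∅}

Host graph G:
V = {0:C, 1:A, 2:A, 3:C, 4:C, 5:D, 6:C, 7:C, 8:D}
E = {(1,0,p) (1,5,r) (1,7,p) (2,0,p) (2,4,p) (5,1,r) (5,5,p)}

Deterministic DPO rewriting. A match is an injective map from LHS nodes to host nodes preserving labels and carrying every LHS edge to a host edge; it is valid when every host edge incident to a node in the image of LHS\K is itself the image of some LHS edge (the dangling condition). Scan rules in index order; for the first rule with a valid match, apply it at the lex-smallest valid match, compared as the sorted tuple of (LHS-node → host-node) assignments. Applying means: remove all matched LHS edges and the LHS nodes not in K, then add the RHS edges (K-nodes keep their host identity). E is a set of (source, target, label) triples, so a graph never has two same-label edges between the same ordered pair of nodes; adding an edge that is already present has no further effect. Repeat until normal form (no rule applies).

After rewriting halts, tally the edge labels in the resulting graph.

start.  V:9 E:7  edges: 1-p->0 1-r->5 1-p->7 2-p->0 2-p->4 5-r->1 5-p->5
1. fire R0 via {0↦1, 1↦3, 2↦7, 3↦8}  →  V:6 E:6  edges: 1-p->0 1-r->5 2-p->0 2-p->4 5-r->1 5-p->5
2. fire R1 via {0↦5, 1↦1}  →  V:6 E:3  edges: 1-p->0 2-p->0 2-p->4
3. fire R0 via {0↦2, 1↦6, 2↦4, 3↦5}  →  V:3 E:2  edges: 1-p->0 2-p->0
final graph: no rule applies after step 3
NF edges: [(1, 0, 'p'), (2, 0, 'p')]

Answer: p:2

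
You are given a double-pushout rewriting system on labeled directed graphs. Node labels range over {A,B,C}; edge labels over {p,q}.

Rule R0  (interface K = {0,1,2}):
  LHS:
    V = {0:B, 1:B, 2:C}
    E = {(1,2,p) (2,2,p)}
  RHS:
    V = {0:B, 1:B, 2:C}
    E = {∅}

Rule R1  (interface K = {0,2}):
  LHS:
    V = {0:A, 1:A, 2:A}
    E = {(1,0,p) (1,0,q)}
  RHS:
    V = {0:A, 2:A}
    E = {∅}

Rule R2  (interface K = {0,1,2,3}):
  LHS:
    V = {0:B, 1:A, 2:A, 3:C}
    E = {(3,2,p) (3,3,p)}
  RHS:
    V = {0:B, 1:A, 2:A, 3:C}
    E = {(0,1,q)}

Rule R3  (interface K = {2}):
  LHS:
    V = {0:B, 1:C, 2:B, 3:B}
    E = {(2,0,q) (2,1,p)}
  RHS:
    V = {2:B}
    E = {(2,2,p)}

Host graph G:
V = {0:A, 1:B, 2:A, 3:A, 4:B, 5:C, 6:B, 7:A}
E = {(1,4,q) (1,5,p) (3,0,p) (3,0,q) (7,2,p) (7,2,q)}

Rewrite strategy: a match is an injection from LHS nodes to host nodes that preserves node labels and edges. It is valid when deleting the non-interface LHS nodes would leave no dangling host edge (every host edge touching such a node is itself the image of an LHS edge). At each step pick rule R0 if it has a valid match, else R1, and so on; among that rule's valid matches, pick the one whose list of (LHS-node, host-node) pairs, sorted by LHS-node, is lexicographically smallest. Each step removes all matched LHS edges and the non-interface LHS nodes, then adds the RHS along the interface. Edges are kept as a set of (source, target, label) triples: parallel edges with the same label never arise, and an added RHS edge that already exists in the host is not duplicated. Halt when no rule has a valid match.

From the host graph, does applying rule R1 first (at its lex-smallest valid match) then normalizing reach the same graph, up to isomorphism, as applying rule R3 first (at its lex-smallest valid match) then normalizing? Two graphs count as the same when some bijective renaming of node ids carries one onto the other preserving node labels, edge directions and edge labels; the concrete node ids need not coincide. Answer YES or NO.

branch R1-first: apply at {0↦0, 1↦3, 2↦2} → |E|=4, then 2 more step(s) → NF |V|=3 |E|=1 V={0:A, 1:B, 2:A} E=1-p->1
branch R3-first: apply at {0↦4, 1↦5, 2↦1, 3↦6} → |E|=5, then 2 more step(s) → NF |V|=3 |E|=1 V={0:A, 1:B, 2:A} E=1-p->1
graphs isomorphic (equal up to label-preserving node renaming)

Answer: YES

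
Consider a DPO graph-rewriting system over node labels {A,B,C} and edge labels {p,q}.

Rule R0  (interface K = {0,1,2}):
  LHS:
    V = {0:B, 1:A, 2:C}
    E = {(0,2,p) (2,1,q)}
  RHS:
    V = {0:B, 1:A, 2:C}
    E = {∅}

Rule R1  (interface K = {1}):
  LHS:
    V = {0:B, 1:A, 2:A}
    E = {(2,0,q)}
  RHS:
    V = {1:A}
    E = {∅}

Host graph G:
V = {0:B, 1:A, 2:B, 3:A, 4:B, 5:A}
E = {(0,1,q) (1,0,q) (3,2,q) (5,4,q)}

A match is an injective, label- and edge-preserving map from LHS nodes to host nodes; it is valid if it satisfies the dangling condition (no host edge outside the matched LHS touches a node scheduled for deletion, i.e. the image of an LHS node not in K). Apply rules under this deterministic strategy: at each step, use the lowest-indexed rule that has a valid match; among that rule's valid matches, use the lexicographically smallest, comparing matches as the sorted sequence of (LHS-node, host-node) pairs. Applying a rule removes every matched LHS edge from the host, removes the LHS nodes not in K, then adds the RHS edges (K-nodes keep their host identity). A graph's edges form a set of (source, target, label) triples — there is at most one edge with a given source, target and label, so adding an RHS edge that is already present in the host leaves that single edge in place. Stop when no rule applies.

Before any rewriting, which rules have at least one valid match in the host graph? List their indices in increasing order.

Answer: [R1]

Steps:
R0: no valid match — LHS pattern not found
R1: 4 valid matches — {0↦2, 1↦1, 2↦3}, {0↦2, 1↦5, 2↦3}, {0↦4, 1↦1, 2↦5} (+1 more)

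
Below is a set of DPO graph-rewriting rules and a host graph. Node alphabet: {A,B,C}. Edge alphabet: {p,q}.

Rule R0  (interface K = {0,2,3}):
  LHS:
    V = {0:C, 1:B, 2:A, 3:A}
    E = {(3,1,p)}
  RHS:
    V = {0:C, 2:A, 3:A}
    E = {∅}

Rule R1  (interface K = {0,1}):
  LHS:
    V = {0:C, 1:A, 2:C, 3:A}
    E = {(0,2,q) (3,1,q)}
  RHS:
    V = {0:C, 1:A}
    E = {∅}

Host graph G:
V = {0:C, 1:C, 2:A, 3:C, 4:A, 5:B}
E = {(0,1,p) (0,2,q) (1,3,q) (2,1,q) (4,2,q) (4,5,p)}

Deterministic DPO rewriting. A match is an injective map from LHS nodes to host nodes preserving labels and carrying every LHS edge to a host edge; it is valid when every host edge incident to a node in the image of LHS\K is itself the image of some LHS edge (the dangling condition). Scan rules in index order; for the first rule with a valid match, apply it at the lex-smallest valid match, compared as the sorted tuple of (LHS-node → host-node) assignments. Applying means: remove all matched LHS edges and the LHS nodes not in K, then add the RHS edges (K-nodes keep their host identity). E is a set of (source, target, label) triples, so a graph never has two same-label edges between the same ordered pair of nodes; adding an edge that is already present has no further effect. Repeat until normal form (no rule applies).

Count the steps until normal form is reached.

Answer: 2

Steps:
[0] host  ⇒  6 nodes, 6 edges  {0-p->1 0-q->2 1-q->3 2-q->1 4-q->2 4-p->5}
[1] R0 @ {0↦0, 1↦5, 2↦2, 3↦4}  ⇒  5 nodes, 5 edges  {0-p->1 0-q->2 1-q->3 2-q->1 4-q->2}
[2] R1 @ {0↦1, 1↦2, 2↦3, 3↦4}  ⇒  3 nodes, 3 edges  {0-p->1 0-q->2 2-q->1}
normal form: no rule applies after step 2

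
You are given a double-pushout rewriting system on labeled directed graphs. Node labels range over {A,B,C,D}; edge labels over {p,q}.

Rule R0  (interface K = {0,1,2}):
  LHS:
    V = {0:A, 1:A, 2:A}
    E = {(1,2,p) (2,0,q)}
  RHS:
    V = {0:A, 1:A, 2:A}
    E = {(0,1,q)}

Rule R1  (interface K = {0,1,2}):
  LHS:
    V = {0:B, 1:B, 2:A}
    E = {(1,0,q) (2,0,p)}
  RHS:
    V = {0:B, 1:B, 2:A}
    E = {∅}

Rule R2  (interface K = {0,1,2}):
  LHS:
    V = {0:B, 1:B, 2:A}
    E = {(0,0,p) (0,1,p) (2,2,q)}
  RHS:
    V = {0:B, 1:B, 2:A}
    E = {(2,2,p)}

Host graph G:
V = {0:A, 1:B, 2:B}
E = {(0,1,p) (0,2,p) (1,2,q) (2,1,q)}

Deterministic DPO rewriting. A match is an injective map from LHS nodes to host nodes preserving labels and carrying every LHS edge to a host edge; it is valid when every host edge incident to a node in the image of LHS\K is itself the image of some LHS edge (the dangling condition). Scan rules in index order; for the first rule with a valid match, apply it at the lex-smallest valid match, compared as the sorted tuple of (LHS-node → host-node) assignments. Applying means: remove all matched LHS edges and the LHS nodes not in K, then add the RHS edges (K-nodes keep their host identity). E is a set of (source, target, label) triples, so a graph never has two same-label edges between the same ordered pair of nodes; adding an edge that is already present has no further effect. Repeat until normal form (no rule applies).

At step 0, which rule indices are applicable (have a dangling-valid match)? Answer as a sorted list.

R0: no valid match — LHS pattern not found
R1: 2 valid matches — {0↦1, 1↦2, 2↦0}, {0↦2, 1↦1, 2↦0}
R2: no valid match — LHS pattern not found

Answer: [R1]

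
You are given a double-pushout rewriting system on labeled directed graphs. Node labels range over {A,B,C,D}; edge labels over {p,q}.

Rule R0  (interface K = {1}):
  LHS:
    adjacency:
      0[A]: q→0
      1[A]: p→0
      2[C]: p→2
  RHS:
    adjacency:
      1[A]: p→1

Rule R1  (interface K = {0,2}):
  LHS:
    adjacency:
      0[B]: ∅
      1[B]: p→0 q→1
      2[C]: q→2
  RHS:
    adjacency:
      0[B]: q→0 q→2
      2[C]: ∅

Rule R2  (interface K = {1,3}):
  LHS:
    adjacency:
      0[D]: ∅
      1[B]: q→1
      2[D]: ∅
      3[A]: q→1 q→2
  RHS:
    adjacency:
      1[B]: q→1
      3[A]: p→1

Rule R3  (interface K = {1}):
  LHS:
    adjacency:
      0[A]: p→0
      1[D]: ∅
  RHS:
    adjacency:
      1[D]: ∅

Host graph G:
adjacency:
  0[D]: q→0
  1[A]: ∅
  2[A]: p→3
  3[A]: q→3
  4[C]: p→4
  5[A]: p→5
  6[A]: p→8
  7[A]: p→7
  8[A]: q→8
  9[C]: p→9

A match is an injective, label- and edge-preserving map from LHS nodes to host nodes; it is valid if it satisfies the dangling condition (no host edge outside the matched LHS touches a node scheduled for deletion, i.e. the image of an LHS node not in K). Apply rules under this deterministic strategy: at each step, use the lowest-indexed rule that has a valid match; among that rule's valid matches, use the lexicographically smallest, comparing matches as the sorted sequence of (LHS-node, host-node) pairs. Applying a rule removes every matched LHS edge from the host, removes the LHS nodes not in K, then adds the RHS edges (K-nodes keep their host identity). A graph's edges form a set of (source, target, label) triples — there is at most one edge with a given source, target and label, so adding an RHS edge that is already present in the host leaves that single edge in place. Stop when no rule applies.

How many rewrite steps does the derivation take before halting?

Answer: 6

Derivation:
initial: |V|=10 |E|=9  E = 0-q->0 2-p->3 3-q->3 4-p->4 5-p->5 6-p->8 7-p->7 8-q->8 9-p->9
step 1: apply R0 at {0↦3, 1↦2, 2↦4}  → |V|=8 |E|=7  E = 0-q->0 2-p->2 5-p->5 6-p->8 7-p->7 8-q->8 9-p->9
step 2: apply R0 at {0↦8, 1↦6, 2↦9}  → |V|=6 |E|=5  E = 0-q->0 2-p->2 5-p->5 6-p->6 7-p->7
step 3: apply R3 at {0↦2, 1↦0}  → |V|=5 |E|=4  E = 0-q->0 5-p->5 6-p->6 7-p->7
step 4: apply R3 at {0↦5, 1↦0}  → |V|=4 |E|=3  E = 0-q->0 6-p->6 7-p->7
step 5: apply R3 at {0↦6, 1↦0}  → |V|=3 |E|=2  E = 0-q->0 7-p->7
step 6: apply R3 at {0↦7, 1↦0}  → |V|=2 |E|=1  E = 0-q->0
normal form: no rule applies after step 6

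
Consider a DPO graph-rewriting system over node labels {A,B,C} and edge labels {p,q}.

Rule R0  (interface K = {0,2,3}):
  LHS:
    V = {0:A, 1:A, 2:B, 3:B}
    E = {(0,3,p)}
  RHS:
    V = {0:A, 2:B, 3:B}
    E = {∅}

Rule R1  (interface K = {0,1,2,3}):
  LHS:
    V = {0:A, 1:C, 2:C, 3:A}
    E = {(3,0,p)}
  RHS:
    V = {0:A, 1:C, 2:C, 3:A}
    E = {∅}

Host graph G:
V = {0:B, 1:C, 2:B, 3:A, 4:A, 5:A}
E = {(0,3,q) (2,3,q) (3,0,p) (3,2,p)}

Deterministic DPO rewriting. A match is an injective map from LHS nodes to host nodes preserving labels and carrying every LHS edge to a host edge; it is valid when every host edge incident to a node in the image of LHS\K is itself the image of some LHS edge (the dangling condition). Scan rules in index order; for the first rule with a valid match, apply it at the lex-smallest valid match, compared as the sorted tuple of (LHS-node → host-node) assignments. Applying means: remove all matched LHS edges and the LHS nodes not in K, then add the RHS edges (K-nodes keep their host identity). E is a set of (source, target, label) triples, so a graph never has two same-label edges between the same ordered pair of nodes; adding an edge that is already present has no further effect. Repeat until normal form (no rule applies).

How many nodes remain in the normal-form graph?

Answer: 4

Rewrite trace:
initial: |V|=6 |E|=4  E = 0-q->3 2-q->3 3-p->0 3-p->2
step 1: apply R0 at {0↦3, 1↦4, 2↦0, 3↦2}  → |V|=5 |E|=3  E = 0-q->3 2-q->3 3-p->0
step 2: apply R0 at {0↦3, 1↦5, 2↦2, 3↦0}  → |V|=4 |E|=2  E = 0-q->3 2-q->3
normal form: no rule applies after step 2
NF nodes: {0:B, 1:C, 2:B, 3:A}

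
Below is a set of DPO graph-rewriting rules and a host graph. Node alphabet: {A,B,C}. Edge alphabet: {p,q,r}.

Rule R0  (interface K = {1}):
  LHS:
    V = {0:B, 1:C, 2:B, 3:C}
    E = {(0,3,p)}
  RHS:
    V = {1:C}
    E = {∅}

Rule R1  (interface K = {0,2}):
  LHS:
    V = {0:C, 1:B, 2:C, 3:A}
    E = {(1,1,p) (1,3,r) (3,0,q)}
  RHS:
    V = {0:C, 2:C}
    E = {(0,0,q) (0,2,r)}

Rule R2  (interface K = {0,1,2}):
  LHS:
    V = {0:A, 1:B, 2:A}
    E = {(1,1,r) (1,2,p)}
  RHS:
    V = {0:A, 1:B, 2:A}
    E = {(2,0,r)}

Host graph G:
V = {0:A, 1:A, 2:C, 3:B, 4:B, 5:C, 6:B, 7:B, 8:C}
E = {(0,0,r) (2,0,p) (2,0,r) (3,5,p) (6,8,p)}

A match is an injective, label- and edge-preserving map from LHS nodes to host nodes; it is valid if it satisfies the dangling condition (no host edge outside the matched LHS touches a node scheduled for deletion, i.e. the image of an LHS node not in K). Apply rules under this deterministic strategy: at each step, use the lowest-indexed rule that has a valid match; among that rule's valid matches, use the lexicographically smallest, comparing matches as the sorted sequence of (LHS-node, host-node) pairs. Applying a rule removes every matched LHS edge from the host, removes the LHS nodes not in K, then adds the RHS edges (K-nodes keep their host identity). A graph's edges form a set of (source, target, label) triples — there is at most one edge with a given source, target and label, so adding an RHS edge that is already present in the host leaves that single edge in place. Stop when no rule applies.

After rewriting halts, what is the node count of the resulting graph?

Answer: 3

Steps:
initial: |V|=9 |E|=5  E = 0-r->0 2-p->0 2-r->0 3-p->5 6-p->8
step 1: apply R0 at {0↦3, 1↦2, 2↦4, 3↦5}  → |V|=6 |E|=4  E = 0-r->0 2-p->0 2-r->0 6-p->8
step 2: apply R0 at {0↦6, 1↦2, 2↦7, 3↦8}  → |V|=3 |E|=3  E = 0-r->0 2-p->0 2-r->0
halt: no rule applies after step 2
NF nodes: {0:A, 1:A, 2:C}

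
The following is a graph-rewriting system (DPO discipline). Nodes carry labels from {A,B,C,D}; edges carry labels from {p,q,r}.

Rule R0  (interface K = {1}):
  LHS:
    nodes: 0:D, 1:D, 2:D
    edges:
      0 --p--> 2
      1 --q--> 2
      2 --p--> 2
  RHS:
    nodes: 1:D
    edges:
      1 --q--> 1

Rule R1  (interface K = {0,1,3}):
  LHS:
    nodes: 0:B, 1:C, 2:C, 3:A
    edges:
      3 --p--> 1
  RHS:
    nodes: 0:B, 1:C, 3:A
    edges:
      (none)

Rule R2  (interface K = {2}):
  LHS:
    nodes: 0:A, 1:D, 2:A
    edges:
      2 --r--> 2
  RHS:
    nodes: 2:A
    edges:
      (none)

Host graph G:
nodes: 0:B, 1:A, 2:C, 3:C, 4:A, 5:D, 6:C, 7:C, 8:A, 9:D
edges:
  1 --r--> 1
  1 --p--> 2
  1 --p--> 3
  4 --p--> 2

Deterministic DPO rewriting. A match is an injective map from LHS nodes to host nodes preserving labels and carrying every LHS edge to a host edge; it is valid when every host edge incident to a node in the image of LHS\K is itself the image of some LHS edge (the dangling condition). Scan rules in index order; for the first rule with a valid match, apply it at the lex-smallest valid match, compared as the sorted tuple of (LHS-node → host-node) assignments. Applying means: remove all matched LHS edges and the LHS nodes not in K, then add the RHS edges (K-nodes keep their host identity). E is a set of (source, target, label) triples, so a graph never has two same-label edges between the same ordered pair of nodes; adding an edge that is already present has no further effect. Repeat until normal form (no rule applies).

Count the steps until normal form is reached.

Answer: 4

Steps:
start.  V:10 E:4  edges: 1-r->1 1-p->2 1-p->3 4-p->2
1. fire R1 via {0↦0, 1↦2, 2↦6, 3↦1}  →  V:9 E:3  edges: 1-r->1 1-p->3 4-p->2
2. fire R1 via {0↦0, 1↦2, 2↦7, 3↦4}  →  V:8 E:2  edges: 1-r->1 1-p->3
3. fire R1 via {0↦0, 1↦3, 2↦2, 3↦1}  →  V:7 E:1  edges: 1-r->1
4. fire R2 via {0↦4, 1↦5, 2↦1}  →  V:5 E:0  edges: ∅
normal form: no rule applies after step 4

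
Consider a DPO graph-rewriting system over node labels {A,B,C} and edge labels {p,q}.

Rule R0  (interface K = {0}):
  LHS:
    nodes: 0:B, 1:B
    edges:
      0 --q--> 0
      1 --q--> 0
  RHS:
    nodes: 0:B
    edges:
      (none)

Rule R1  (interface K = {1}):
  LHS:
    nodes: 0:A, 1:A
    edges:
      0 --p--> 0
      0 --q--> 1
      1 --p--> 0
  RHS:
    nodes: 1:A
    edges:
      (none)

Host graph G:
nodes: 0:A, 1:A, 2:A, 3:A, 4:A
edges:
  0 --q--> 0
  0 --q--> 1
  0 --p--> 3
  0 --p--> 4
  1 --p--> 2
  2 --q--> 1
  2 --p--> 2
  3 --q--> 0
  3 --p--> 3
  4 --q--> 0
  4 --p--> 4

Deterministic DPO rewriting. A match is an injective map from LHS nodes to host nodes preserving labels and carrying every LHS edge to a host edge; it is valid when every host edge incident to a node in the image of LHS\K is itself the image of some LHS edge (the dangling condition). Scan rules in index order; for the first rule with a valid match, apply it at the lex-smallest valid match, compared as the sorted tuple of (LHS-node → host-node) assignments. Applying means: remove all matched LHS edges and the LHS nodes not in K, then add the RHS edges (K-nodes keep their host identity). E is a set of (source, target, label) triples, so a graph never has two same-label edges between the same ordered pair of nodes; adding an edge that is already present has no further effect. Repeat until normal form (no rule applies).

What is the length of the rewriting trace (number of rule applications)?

Answer: 3

Steps:
[0] host  ⇒  5 nodes, 11 edges  {0-q->0 0-q->1 0-p->3 0-p->4 1-p->2 2-q->1 2-p->2 3-q->0 3-p->3 4-q->0 4-p->4}
[1] R1 @ {0↦2, 1↦1}  ⇒  4 nodes, 8 edges  {0-q->0 0-q->1 0-p->3 0-p->4 3-q->0 3-p->3 4-q->0 4-p->4}
[2] R1 @ {0↦3, 1↦0}  ⇒  3 nodes, 5 edges  {0-q->0 0-q->1 0-p->4 4-q->0 4-p->4}
[3] R1 @ {0↦4, 1↦0}  ⇒  2 nodes, 2 edges  {0-q->0 0-q->1}
normal form: no rule applies after step 3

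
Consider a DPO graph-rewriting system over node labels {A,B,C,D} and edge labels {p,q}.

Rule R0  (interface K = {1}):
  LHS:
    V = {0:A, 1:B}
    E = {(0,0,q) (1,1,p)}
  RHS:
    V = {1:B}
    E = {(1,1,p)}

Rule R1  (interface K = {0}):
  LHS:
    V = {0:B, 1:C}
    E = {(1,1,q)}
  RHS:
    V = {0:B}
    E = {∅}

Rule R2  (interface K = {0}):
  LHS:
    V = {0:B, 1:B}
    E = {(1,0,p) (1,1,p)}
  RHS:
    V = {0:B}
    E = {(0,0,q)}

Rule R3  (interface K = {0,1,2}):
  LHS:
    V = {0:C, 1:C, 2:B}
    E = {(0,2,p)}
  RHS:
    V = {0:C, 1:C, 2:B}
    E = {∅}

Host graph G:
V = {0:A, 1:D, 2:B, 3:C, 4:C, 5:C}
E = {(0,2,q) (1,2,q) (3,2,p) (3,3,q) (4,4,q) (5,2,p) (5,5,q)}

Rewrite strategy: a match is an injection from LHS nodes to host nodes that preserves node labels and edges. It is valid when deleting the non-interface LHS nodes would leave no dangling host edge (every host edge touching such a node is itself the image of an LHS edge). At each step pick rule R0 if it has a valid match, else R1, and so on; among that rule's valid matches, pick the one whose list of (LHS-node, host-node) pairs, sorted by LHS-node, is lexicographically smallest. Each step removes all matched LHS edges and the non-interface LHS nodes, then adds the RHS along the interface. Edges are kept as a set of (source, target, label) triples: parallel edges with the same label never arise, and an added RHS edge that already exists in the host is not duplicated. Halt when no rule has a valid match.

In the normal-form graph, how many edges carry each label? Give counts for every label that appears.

Answer: p:1 q:3

Rewrite trace:
start.  V:6 E:7  edges: 0-q->2 1-q->2 3-p->2 3-q->3 4-q->4 5-p->2 5-q->5
1. fire R1 via {0↦2, 1↦4}  →  V:5 E:6  edges: 0-q->2 1-q->2 3-p->2 3-q->3 5-p->2 5-q->5
2. fire R3 via {0↦3, 1↦5, 2↦2}  →  V:5 E:5  edges: 0-q->2 1-q->2 3-q->3 5-p->2 5-q->5
3. fire R1 via {0↦2, 1↦3}  →  V:4 E:4  edges: 0-q->2 1-q->2 5-p->2 5-q->5
normal form: no rule applies after step 3
NF edges: [(0, 2, 'q'), (1, 2, 'q'), (5, 2, 'p'), (5, 5, 'q')]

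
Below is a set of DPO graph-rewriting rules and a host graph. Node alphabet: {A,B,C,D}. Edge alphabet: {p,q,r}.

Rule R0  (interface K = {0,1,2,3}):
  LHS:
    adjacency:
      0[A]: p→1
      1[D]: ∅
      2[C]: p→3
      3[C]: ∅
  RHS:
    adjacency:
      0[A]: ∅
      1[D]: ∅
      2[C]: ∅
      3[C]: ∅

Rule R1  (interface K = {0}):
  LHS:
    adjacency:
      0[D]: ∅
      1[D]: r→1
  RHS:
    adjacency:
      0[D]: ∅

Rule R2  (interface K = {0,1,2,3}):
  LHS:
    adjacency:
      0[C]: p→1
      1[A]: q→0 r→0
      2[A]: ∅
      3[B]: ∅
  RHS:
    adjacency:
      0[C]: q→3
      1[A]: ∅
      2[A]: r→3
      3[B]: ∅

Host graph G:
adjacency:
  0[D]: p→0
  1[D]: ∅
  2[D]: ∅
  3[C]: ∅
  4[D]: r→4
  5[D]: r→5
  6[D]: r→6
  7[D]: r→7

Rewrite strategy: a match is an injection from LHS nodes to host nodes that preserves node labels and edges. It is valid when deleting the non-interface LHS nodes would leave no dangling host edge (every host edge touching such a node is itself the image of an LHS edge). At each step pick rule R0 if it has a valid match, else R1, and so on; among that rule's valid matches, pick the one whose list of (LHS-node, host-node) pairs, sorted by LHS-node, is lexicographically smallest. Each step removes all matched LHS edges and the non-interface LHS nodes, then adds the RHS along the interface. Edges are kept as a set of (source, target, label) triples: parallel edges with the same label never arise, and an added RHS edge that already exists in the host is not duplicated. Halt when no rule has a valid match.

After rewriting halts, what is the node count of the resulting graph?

Answer: 4

Derivation:
start.  V:8 E:5  edges: 0-p->0 4-r->4 5-r->5 6-r->6 7-r->7
1. fire R1 via {0↦0, 1↦4}  →  V:7 E:4  edges: 0-p->0 5-r->5 6-r->6 7-r->7
2. fire R1 via {0↦0, 1↦5}  →  V:6 E:3  edges: 0-p->0 6-r->6 7-r->7
3. fire R1 via {0↦0, 1↦6}  →  V:5 E:2  edges: 0-p->0 7-r->7
4. fire R1 via {0↦0, 1↦7}  →  V:4 E:1  edges: 0-p->0
halt: no rule applies after step 4
NF nodes: {0:D, 1:D, 2:D, 3:C}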